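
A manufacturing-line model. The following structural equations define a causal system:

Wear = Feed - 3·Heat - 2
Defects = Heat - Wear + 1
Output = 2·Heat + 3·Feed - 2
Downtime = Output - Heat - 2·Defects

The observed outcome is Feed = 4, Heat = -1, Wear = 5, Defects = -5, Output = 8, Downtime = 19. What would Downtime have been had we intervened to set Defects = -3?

15

Under do(Defects=-3), the mechanism Defects = Heat - Wear + 1 is discarded; Defects is fixed at -3.
Output = 2·Heat + 3·Feed - 2  [with Heat=-1, Feed=4]  = 8
Downtime = Output - Heat - 2·Defects  [with Output=8, Heat=-1, Defects=-3]  = 15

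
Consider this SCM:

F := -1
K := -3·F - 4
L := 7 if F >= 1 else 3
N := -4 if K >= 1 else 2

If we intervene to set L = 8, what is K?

-1

Under do(L=8), the mechanism L := 7 if F >= 1 else 3 is discarded; L is fixed at 8.
Since K is not a descendant of the intervened variable, it is unaffected.
K = -3·F - 4  [with F=-1]  = -1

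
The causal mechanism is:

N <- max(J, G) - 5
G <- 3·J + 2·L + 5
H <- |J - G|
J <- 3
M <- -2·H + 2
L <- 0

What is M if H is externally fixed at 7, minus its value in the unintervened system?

8

Under do(H=7), the mechanism H <- |J - G| is discarded; H is fixed at 7.
M = -2·H + 2  [with H=7]  = -12
Without intervention: G = 3·J + 2·L + 5  [with J=3, L=0]  = 14; H = |J - G|  [with J=3, G=14]  = 11; M = -2·H + 2  [with H=11]  = -20.
Change = -12 − (-20) = 8.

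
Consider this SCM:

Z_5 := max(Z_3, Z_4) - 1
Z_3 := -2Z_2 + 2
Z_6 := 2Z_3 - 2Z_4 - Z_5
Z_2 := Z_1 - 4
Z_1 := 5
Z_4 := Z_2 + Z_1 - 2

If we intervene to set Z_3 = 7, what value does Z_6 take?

The intervention breaks the incoming arrows to Z_3: Z_3 := -2Z_2 + 2 no longer applies, and Z_3 = 7.
Z_2 = Z_1 - 4  [with Z_1=5]  = 1
Z_4 = Z_2 + Z_1 - 2  [with Z_2=1, Z_1=5]  = 4
Z_5 = max(Z_3, Z_4) - 1  [with Z_3=7, Z_4=4]  = 6
Z_6 = 2Z_3 - 2Z_4 - Z_5  [with Z_3=7, Z_4=4, Z_5=6]  = 0

0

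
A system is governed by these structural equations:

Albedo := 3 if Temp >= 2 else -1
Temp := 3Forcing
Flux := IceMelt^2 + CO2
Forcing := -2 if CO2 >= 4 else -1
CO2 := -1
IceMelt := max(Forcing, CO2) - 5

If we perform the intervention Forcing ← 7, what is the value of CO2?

Under do(Forcing=7), the mechanism Forcing := -2 if CO2 >= 4 else -1 is discarded; Forcing is fixed at 7.
CO2 is not downstream of the intervention, so its value is determined by the original equations.

-1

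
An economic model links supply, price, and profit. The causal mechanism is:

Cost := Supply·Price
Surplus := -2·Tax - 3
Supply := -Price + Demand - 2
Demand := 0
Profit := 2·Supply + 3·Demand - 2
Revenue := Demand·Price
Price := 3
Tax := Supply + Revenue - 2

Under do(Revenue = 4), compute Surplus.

3

do(Revenue=4) replaces the equation Revenue := Demand·Price with the constant Revenue = 4.
Supply = -Price + Demand - 2  [with Price=3, Demand=0]  = -5
Tax = Supply + Revenue - 2  [with Supply=-5, Revenue=4]  = -3
Surplus = -2·Tax - 3  [with Tax=-3]  = 3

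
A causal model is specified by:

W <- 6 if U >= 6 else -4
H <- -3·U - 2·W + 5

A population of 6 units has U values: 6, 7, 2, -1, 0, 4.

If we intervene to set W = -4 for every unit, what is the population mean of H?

Under do(W=-4), W's equation is replaced by W=-4 for every unit. Per-unit H: -5, -8, 7, 16, 13, 1. Mean = 4.

4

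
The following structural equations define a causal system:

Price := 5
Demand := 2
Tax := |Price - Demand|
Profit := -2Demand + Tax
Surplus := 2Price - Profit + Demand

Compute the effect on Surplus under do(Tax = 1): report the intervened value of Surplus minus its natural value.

do(Tax=1) replaces the equation Tax := |Price - Demand| with the constant Tax = 1.
Profit = -2Demand + Tax  [with Demand=2, Tax=1]  = -3
Surplus = 2Price - Profit + Demand  [with Price=5, Profit=-3, Demand=2]  = 15
Without intervention: Tax = |Price - Demand|  [with Price=5, Demand=2]  = 3; Profit = -2Demand + Tax  [with Demand=2, Tax=3]  = -1; Surplus = 2Price - Profit + Demand  [with Price=5, Profit=-1, Demand=2]  = 13.
Change = 15 − 13 = 2.

2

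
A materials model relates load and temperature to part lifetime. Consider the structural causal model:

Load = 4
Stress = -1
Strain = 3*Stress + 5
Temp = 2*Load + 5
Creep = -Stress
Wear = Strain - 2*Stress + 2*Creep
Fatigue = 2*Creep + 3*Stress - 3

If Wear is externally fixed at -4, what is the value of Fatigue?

Intervening sets Wear = -4 and removes its equation (Wear = Strain - 2*Stress + 2*Creep).
No directed path runs from Wear to Fatigue, so Fatigue keeps its natural value.
Creep = -Stress  [with Stress=-1]  = 1
Fatigue = 2*Creep + 3*Stress - 3  [with Creep=1, Stress=-1]  = -4

-4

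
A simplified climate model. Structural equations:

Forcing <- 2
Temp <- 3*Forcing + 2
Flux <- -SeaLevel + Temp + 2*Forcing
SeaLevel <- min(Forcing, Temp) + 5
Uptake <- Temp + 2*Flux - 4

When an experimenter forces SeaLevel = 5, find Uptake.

do(SeaLevel=5) replaces the equation SeaLevel <- min(Forcing, Temp) + 5 with the constant SeaLevel = 5.
Temp = 3*Forcing + 2  [with Forcing=2]  = 8
Flux = -SeaLevel + Temp + 2*Forcing  [with SeaLevel=5, Temp=8, Forcing=2]  = 7
Uptake = Temp + 2*Flux - 4  [with Temp=8, Flux=7]  = 18

18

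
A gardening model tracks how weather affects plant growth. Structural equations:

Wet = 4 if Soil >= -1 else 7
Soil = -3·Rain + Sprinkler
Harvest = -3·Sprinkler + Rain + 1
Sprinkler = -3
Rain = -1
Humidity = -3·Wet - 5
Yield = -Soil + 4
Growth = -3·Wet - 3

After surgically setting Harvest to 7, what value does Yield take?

4

Intervening sets Harvest = 7 and removes its equation (Harvest = -3·Sprinkler + Rain + 1).
Since Yield is not a descendant of the intervened variable, it is unaffected.
Soil = -3·Rain + Sprinkler  [with Rain=-1, Sprinkler=-3]  = 0
Yield = -Soil + 4  [with Soil=0]  = 4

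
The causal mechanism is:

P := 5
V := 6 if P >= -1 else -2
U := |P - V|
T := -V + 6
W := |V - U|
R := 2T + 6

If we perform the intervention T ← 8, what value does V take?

The intervention breaks the incoming arrows to T: T := -V + 6 no longer applies, and T = 8.
Since V is not a descendant of the intervened variable, it is unaffected.
V = 6 if P >= -1 else -2  [with P=5]  = 6

6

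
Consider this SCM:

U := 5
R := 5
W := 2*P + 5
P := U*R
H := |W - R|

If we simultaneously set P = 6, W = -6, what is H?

Setting P = 6, W = -6 by intervention discards those variables' equations.
H = |W - R|  [with W=-6, R=5]  = 11

11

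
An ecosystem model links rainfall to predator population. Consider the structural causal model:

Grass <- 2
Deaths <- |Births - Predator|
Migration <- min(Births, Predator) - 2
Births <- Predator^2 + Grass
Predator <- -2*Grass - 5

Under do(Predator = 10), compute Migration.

do(Predator=10) replaces the equation Predator <- -2*Grass - 5 with the constant Predator = 10.
Births = Predator^2 + Grass  [with Predator=10, Grass=2]  = 102
Migration = min(Births, Predator) - 2  [with Births=102, Predator=10]  = 8

8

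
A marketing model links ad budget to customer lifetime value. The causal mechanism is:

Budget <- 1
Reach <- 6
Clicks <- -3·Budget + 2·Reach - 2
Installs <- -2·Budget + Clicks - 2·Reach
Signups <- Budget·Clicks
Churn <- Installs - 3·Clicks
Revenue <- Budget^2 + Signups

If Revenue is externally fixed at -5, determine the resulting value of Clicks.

Intervening sets Revenue = -5 and removes its equation (Revenue <- Budget^2 + Signups).
Clicks is not downstream of the intervention, so its value is determined by the original equations.
Clicks = -3·Budget + 2·Reach - 2  [with Budget=1, Reach=6]  = 7

7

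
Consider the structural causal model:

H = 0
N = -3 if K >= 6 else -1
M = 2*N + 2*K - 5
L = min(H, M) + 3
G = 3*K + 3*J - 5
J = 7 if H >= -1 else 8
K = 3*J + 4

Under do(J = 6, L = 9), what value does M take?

Under do(J = 6, L = 9), each intervened variable's structural equation is replaced by its fixed value.
K = 3*J + 4  [with J=6]  = 22
N = -3 if K >= 6 else -1  [with K=22]  = -3
M = 2*N + 2*K - 5  [with N=-3, K=22]  = 33

33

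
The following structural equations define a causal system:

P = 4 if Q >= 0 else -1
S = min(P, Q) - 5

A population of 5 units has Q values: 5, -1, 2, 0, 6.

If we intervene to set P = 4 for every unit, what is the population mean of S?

-3.2

The intervention sets P=4 in all 5 units regardless of Q. Recomputing S per unit gives -1, -6, -3, -5, -1; average -3.2.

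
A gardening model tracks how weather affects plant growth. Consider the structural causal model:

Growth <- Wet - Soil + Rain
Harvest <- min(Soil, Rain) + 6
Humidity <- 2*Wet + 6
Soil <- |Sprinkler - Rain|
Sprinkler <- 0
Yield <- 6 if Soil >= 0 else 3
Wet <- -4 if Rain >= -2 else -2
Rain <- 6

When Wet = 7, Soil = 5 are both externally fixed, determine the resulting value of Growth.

8

The joint intervention fixes Wet = 7, Soil = 5, removing each variable's own equation.
Growth = Wet - Soil + Rain  [with Wet=7, Soil=5, Rain=6]  = 8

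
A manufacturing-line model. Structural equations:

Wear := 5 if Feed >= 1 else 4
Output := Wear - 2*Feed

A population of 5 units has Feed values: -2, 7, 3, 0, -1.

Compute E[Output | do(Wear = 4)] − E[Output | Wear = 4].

-4.8

The intervention sets Wear=4 in all 5 units regardless of Feed. Recomputing Output per unit gives 8, -10, -2, 4, 6; average 1.2.
Conditioning on Wear=4 selects the 3 unit(s) with Feed ∈ {-2, 0, -1}. Their Output values: 8, 4, 6. Mean = 6.
Difference = 1.2 − 6 = -4.8.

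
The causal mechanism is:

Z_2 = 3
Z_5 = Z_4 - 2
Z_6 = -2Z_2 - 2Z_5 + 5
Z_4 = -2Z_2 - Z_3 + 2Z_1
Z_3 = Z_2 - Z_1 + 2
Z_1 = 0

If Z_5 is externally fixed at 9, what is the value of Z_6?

The intervention breaks the incoming arrows to Z_5: Z_5 = Z_4 - 2 no longer applies, and Z_5 = 9.
Z_6 = -2Z_2 - 2Z_5 + 5  [with Z_2=3, Z_5=9]  = -19

-19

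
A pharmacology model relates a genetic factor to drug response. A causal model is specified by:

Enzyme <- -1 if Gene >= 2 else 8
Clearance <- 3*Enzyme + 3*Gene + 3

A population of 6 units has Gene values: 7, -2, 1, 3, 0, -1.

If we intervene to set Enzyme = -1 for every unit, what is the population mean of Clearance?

Every unit gets Enzyme=-1 under the intervention. Clearance values become 21, -6, 3, 9, 0, -3; E[Clearance|do(Enzyme=-1)] = 4.

4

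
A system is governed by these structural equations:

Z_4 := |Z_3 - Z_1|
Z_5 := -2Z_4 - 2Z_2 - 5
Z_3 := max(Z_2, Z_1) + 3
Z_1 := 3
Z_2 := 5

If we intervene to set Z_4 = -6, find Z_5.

Intervening sets Z_4 = -6 and removes its equation (Z_4 := |Z_3 - Z_1|).
Z_5 = -2Z_4 - 2Z_2 - 5  [with Z_4=-6, Z_2=5]  = -3

-3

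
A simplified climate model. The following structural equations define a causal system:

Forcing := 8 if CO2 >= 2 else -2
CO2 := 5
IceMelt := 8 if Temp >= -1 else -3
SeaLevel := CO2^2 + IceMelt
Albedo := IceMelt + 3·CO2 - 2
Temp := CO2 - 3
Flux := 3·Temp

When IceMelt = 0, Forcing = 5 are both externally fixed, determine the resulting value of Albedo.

13

The joint intervention fixes IceMelt = 0, Forcing = 5, removing each variable's own equation.
Albedo = IceMelt + 3·CO2 - 2  [with IceMelt=0, CO2=5]  = 13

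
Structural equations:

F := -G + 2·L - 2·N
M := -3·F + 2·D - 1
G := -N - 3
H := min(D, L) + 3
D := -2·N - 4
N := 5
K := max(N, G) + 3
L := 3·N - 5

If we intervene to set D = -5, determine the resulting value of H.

-2

Intervening sets D = -5 and removes its equation (D := -2·N - 4).
L = 3·N - 5  [with N=5]  = 10
H = min(D, L) + 3  [with D=-5, L=10]  = -2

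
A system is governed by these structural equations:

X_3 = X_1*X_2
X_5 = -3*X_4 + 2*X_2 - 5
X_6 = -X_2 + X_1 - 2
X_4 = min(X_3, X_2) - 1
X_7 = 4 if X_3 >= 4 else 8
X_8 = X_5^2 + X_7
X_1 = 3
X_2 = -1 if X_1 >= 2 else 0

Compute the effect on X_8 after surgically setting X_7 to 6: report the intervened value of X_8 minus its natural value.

-2

do(X_7=6) replaces the equation X_7 = 4 if X_3 >= 4 else 8 with the constant X_7 = 6.
X_2 = -1 if X_1 >= 2 else 0  [with X_1=3]  = -1
X_3 = X_1*X_2  [with X_1=3, X_2=-1]  = -3
X_4 = min(X_3, X_2) - 1  [with X_3=-3, X_2=-1]  = -4
X_5 = -3*X_4 + 2*X_2 - 5  [with X_4=-4, X_2=-1]  = 5
X_8 = X_5^2 + X_7  [with X_5=5, X_7=6]  = 31
Without intervention: X_2 = -1 if X_1 >= 2 else 0  [with X_1=3]  = -1; X_3 = X_1*X_2  [with X_1=3, X_2=-1]  = -3; X_4 = min(X_3, X_2) - 1  [with X_3=-3, X_2=-1]  = -4; X_5 = -3*X_4 + 2*X_2 - 5  [with X_4=-4, X_2=-1]  = 5; X_7 = 4 if X_3 >= 4 else 8  [with X_3=-3]  = 8; X_8 = X_5^2 + X_7  [with X_5=5, X_7=8]  = 33.
Change = 31 − 33 = -2.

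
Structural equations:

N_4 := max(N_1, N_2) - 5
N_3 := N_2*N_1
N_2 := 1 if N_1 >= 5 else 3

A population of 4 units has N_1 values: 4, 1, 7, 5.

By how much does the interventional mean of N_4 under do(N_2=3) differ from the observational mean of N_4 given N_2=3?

The intervention sets N_2=3 in all 4 units regardless of N_1. Recomputing N_4 per unit gives -1, -2, 2, 0; average -0.25.
Observing N_2=3 restricts to units where N_2's equation naturally yields 3: N_1 ∈ {4, 1}. In that subpopulation N_4 = -1, -2, mean -1.5.
Difference = -0.25 − (-1.5) = 1.25.

1.25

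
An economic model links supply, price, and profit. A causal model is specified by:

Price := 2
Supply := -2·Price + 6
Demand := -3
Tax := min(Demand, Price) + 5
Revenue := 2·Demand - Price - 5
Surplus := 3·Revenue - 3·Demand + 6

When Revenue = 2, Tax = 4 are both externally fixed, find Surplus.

The joint intervention fixes Revenue = 2, Tax = 4, removing each variable's own equation.
Surplus = 3·Revenue - 3·Demand + 6  [with Revenue=2, Demand=-3]  = 21

21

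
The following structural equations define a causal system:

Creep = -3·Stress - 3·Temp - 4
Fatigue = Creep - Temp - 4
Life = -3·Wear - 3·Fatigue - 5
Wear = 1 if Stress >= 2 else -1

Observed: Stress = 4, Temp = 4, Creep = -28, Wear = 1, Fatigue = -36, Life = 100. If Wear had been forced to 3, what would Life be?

94

Under do(Wear=3), the mechanism Wear = 1 if Stress >= 2 else -1 is discarded; Wear is fixed at 3.
Creep = -3·Stress - 3·Temp - 4  [with Stress=4, Temp=4]  = -28
Fatigue = Creep - Temp - 4  [with Creep=-28, Temp=4]  = -36
Life = -3·Wear - 3·Fatigue - 5  [with Wear=3, Fatigue=-36]  = 94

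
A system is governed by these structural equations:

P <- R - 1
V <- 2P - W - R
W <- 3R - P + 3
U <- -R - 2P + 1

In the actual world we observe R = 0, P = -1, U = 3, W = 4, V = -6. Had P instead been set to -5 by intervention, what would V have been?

do(P=-5) replaces the equation P <- R - 1 with the constant P = -5.
W = 3R - P + 3  [with R=0, P=-5]  = 8
V = 2P - W - R  [with P=-5, W=8, R=0]  = -18

-18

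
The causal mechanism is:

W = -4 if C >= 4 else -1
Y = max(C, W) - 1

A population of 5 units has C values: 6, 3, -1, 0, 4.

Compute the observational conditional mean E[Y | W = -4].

4

Observing W=-4 restricts to units where W's equation naturally yields -4: C ∈ {6, 4}. In that subpopulation Y = 5, 3, mean 4.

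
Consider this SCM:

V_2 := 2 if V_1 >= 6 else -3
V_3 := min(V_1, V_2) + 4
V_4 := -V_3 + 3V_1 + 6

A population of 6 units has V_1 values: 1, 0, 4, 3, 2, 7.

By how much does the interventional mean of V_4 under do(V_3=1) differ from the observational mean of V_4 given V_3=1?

Every unit gets V_3=1 under the intervention. V_4 values become 8, 5, 17, 14, 11, 26; E[V_4|do(V_3=1)] = 13.5.
E[V_4|V_3=1] averages over only the 5 units with V_3=1 (V_1 = 1, 0, 4, 3, 2): V_4 = 8, 5, 17, 14, 11, mean 11.
Difference = 13.5 − 11 = 2.5.

2.5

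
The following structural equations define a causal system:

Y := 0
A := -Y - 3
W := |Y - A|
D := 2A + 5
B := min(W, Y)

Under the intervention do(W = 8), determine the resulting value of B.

do(W=8) replaces the equation W := |Y - A| with the constant W = 8.
B = min(W, Y)  [with W=8, Y=0]  = 0

0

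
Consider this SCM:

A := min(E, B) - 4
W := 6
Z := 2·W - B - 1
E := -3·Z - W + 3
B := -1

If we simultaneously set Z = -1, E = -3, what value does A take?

-7

Setting Z = -1, E = -3 by intervention discards those variables' equations.
A = min(E, B) - 4  [with E=-3, B=-1]  = -7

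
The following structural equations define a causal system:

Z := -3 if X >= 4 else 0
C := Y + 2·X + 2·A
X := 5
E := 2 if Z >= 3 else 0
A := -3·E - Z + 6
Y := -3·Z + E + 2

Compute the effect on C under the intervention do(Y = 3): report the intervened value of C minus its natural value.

Under do(Y=3), the mechanism Y := -3·Z + E + 2 is discarded; Y is fixed at 3.
Z = -3 if X >= 4 else 0  [with X=5]  = -3
E = 2 if Z >= 3 else 0  [with Z=-3]  = 0
A = -3·E - Z + 6  [with E=0, Z=-3]  = 9
C = Y + 2·X + 2·A  [with Y=3, X=5, A=9]  = 31
Without intervention: Z = -3 if X >= 4 else 0  [with X=5]  = -3; E = 2 if Z >= 3 else 0  [with Z=-3]  = 0; Y = -3·Z + E + 2  [with Z=-3, E=0]  = 11; A = -3·E - Z + 6  [with E=0, Z=-3]  = 9; C = Y + 2·X + 2·A  [with Y=11, X=5, A=9]  = 39.
Change = 31 − 39 = -8.

-8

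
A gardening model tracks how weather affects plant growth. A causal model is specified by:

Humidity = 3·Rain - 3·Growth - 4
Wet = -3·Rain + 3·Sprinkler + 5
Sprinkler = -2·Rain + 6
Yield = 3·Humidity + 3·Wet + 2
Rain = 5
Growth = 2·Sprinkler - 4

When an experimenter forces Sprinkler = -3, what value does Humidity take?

41

do(Sprinkler=-3) replaces the equation Sprinkler = -2·Rain + 6 with the constant Sprinkler = -3.
Growth = 2·Sprinkler - 4  [with Sprinkler=-3]  = -10
Humidity = 3·Rain - 3·Growth - 4  [with Rain=5, Growth=-10]  = 41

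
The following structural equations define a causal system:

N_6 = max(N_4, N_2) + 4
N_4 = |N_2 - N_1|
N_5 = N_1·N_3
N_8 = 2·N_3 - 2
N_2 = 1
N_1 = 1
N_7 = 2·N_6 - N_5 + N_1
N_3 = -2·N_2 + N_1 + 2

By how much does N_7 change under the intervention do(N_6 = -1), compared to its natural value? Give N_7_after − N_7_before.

Intervening sets N_6 = -1 and removes its equation (N_6 = max(N_4, N_2) + 4).
N_3 = -2·N_2 + N_1 + 2  [with N_2=1, N_1=1]  = 1
N_5 = N_1·N_3  [with N_1=1, N_3=1]  = 1
N_7 = 2·N_6 - N_5 + N_1  [with N_6=-1, N_5=1, N_1=1]  = -2
Without intervention: N_3 = -2·N_2 + N_1 + 2  [with N_2=1, N_1=1]  = 1; N_4 = |N_2 - N_1|  [with N_2=1, N_1=1]  = 0; N_5 = N_1·N_3  [with N_1=1, N_3=1]  = 1; N_6 = max(N_4, N_2) + 4  [with N_4=0, N_2=1]  = 5; N_7 = 2·N_6 - N_5 + N_1  [with N_6=5, N_5=1, N_1=1]  = 10.
Change = -2 − 10 = -12.

-12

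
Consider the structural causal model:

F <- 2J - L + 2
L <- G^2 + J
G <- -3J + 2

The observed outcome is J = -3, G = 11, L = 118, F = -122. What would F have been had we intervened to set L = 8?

-12

The intervention breaks the incoming arrows to L: L <- G^2 + J no longer applies, and L = 8.
F = 2J - L + 2  [with J=-3, L=8]  = -12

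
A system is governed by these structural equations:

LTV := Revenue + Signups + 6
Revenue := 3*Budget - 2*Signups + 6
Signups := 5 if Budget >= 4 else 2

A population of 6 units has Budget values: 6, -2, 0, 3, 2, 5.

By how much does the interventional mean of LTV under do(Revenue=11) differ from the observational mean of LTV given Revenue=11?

do(Revenue=11) breaks Revenue's dependence on Budget. With Revenue=11 fixed, LTV across the units is 22, 19, 19, 19, 19, 22, mean 20.
E[LTV|Revenue=11] averages over only the 2 units with Revenue=11 (Budget = 3, 5): LTV = 19, 22, mean 20.5.
Difference = 20 − 20.5 = -0.5.

-0.5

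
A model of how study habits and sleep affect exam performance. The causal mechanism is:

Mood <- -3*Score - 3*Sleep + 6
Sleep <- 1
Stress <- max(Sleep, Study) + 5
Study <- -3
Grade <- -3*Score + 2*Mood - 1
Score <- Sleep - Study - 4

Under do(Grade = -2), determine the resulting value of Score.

0

do(Grade=-2) replaces the equation Grade <- -3*Score + 2*Mood - 1 with the constant Grade = -2.
No directed path runs from Grade to Score, so Score keeps its natural value.
Score = Sleep - Study - 4  [with Sleep=1, Study=-3]  = 0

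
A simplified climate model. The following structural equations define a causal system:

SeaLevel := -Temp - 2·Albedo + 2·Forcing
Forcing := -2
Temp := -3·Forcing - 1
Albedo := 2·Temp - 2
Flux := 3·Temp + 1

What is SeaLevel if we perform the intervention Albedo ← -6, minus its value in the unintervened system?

The intervention breaks the incoming arrows to Albedo: Albedo := 2·Temp - 2 no longer applies, and Albedo = -6.
Temp = -3·Forcing - 1  [with Forcing=-2]  = 5
SeaLevel = -Temp - 2·Albedo + 2·Forcing  [with Temp=5, Albedo=-6, Forcing=-2]  = 3
Without intervention: Temp = -3·Forcing - 1  [with Forcing=-2]  = 5; Albedo = 2·Temp - 2  [with Temp=5]  = 8; SeaLevel = -Temp - 2·Albedo + 2·Forcing  [with Temp=5, Albedo=8, Forcing=-2]  = -25.
Change = 3 − (-25) = 28.

28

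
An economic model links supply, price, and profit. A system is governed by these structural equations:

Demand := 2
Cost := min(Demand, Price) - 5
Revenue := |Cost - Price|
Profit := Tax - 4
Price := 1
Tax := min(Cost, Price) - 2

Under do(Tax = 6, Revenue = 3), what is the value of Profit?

Setting Tax = 6, Revenue = 3 by intervention discards those variables' equations.
Profit = Tax - 4  [with Tax=6]  = 2

2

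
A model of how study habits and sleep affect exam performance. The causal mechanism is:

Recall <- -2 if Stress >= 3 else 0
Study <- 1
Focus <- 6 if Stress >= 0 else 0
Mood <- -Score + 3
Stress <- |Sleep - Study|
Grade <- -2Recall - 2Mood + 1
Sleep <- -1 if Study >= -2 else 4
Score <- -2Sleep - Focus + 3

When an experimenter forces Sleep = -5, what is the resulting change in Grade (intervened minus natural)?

do(Sleep=-5) replaces the equation Sleep <- -1 if Study >= -2 else 4 with the constant Sleep = -5.
Stress = |Sleep - Study|  [with Sleep=-5, Study=1]  = 6
Focus = 6 if Stress >= 0 else 0  [with Stress=6]  = 6
Score = -2Sleep - Focus + 3  [with Sleep=-5, Focus=6]  = 7
Mood = -Score + 3  [with Score=7]  = -4
Recall = -2 if Stress >= 3 else 0  [with Stress=6]  = -2
Grade = -2Recall - 2Mood + 1  [with Recall=-2, Mood=-4]  = 13
Without intervention: Sleep = -1 if Study >= -2 else 4  [with Study=1]  = -1; Stress = |Sleep - Study|  [with Sleep=-1, Study=1]  = 2; Focus = 6 if Stress >= 0 else 0  [with Stress=2]  = 6; Score = -2Sleep - Focus + 3  [with Sleep=-1, Focus=6]  = -1; Mood = -Score + 3  [with Score=-1]  = 4; Recall = -2 if Stress >= 3 else 0  [with Stress=2]  = 0; Grade = -2Recall - 2Mood + 1  [with Recall=0, Mood=4]  = -7.
Change = 13 − (-7) = 20.

20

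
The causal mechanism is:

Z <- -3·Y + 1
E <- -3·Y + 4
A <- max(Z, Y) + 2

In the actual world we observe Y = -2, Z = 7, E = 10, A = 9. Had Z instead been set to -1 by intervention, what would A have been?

1

Under do(Z=-1), the mechanism Z <- -3·Y + 1 is discarded; Z is fixed at -1.
A = max(Z, Y) + 2  [with Z=-1, Y=-2]  = 1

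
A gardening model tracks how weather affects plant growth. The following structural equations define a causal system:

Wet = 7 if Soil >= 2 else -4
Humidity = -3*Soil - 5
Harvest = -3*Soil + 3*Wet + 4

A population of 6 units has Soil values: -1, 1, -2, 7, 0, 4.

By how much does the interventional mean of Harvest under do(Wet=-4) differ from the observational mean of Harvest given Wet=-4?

do(Wet=-4) breaks Wet's dependence on Soil. With Wet=-4 fixed, Harvest across the units is -5, -11, -2, -29, -8, -20, mean -12.5.
E[Harvest|Wet=-4] averages over only the 4 units with Wet=-4 (Soil = -1, 1, -2, 0): Harvest = -5, -11, -2, -8, mean -6.5.
Difference = -12.5 − (-6.5) = -6.

-6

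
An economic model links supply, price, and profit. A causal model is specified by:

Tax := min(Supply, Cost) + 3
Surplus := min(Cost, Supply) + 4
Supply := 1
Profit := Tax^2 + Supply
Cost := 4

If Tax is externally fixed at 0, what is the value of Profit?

1

The intervention breaks the incoming arrows to Tax: Tax := min(Supply, Cost) + 3 no longer applies, and Tax = 0.
Profit = Tax^2 + Supply  [with Tax=0, Supply=1]  = 1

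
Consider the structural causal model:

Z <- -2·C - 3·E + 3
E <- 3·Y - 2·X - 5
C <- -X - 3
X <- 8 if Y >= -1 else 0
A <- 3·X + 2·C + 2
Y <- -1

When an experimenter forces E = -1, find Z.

28

do(E=-1) replaces the equation E <- 3·Y - 2·X - 5 with the constant E = -1.
X = 8 if Y >= -1 else 0  [with Y=-1]  = 8
C = -X - 3  [with X=8]  = -11
Z = -2·C - 3·E + 3  [with C=-11, E=-1]  = 28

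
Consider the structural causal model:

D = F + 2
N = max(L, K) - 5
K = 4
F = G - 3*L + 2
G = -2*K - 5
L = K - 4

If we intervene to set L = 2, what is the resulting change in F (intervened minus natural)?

Under do(L=2), the mechanism L = K - 4 is discarded; L is fixed at 2.
G = -2*K - 5  [with K=4]  = -13
F = G - 3*L + 2  [with G=-13, L=2]  = -17
Without intervention: L = K - 4  [with K=4]  = 0; G = -2*K - 5  [with K=4]  = -13; F = G - 3*L + 2  [with G=-13, L=0]  = -11.
Change = -17 − (-11) = -6.

-6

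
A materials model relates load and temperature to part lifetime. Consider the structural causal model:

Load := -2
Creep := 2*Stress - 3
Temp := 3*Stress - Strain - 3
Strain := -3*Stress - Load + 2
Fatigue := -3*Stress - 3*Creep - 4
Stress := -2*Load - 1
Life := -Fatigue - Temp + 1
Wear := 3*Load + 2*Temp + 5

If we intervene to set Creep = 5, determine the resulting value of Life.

do(Creep=5) replaces the equation Creep := 2*Stress - 3 with the constant Creep = 5.
Stress = -2*Load - 1  [with Load=-2]  = 3
Strain = -3*Stress - Load + 2  [with Stress=3, Load=-2]  = -5
Temp = 3*Stress - Strain - 3  [with Stress=3, Strain=-5]  = 11
Fatigue = -3*Stress - 3*Creep - 4  [with Stress=3, Creep=5]  = -28
Life = -Fatigue - Temp + 1  [with Fatigue=-28, Temp=11]  = 18

18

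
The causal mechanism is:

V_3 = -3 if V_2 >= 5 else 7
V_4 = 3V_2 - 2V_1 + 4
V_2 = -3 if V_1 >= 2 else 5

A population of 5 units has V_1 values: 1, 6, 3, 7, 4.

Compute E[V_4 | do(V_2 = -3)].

-13.4

Every unit gets V_2=-3 under the intervention. V_4 values become -7, -17, -11, -19, -13; E[V_4|do(V_2=-3)] = -13.4.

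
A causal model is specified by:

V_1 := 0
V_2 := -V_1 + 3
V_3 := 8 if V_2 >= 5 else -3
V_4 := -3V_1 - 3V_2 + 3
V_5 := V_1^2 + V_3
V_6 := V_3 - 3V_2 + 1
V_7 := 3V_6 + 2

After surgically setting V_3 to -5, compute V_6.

-13

The intervention breaks the incoming arrows to V_3: V_3 := 8 if V_2 >= 5 else -3 no longer applies, and V_3 = -5.
V_2 = -V_1 + 3  [with V_1=0]  = 3
V_6 = V_3 - 3V_2 + 1  [with V_3=-5, V_2=3]  = -13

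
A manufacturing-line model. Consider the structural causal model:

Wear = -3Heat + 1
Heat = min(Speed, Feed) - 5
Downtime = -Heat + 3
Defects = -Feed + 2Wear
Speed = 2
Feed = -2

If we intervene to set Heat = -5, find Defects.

do(Heat=-5) replaces the equation Heat = min(Speed, Feed) - 5 with the constant Heat = -5.
Wear = -3Heat + 1  [with Heat=-5]  = 16
Defects = -Feed + 2Wear  [with Feed=-2, Wear=16]  = 34

34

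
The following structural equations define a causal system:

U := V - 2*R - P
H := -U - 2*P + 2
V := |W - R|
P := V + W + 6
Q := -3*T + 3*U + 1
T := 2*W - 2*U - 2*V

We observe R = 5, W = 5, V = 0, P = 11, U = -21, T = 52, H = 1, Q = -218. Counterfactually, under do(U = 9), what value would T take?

-8

The intervention breaks the incoming arrows to U: U := V - 2*R - P no longer applies, and U = 9.
V = |W - R|  [with W=5, R=5]  = 0
T = 2*W - 2*U - 2*V  [with W=5, U=9, V=0]  = -8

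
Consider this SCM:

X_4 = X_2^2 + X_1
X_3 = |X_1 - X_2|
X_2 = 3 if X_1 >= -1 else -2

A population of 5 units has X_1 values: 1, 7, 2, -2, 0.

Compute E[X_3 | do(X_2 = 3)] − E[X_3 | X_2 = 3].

Every unit gets X_2=3 under the intervention. X_3 values become 2, 4, 1, 5, 3; E[X_3|do(X_2=3)] = 3.
Observing X_2=3 restricts to units where X_2's equation naturally yields 3: X_1 ∈ {1, 7, 2, 0}. In that subpopulation X_3 = 2, 4, 1, 3, mean 2.5.
Difference = 3 − 2.5 = 0.5.

0.5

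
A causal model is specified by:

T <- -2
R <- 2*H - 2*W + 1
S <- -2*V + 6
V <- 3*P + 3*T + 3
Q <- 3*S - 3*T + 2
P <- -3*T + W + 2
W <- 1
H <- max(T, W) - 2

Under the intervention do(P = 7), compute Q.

do(P=7) replaces the equation P <- -3*T + W + 2 with the constant P = 7.
V = 3*P + 3*T + 3  [with P=7, T=-2]  = 18
S = -2*V + 6  [with V=18]  = -30
Q = 3*S - 3*T + 2  [with S=-30, T=-2]  = -82

-82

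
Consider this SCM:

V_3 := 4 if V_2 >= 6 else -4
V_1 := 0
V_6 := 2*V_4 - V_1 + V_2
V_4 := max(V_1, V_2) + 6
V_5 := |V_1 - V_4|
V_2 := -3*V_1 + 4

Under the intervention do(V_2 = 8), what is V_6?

Under do(V_2=8), the mechanism V_2 := -3*V_1 + 4 is discarded; V_2 is fixed at 8.
V_4 = max(V_1, V_2) + 6  [with V_1=0, V_2=8]  = 14
V_6 = 2*V_4 - V_1 + V_2  [with V_4=14, V_1=0, V_2=8]  = 36

36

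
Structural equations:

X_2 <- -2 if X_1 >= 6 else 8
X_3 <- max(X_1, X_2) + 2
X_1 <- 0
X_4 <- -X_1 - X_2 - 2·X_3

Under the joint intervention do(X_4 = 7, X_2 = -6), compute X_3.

Setting X_4 = 7, X_2 = -6 by intervention discards those variables' equations.
X_3 = max(X_1, X_2) + 2  [with X_1=0, X_2=-6]  = 2

2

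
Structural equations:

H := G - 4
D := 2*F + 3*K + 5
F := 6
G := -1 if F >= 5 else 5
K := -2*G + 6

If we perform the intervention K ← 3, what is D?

26

The intervention breaks the incoming arrows to K: K := -2*G + 6 no longer applies, and K = 3.
D = 2*F + 3*K + 5  [with F=6, K=3]  = 26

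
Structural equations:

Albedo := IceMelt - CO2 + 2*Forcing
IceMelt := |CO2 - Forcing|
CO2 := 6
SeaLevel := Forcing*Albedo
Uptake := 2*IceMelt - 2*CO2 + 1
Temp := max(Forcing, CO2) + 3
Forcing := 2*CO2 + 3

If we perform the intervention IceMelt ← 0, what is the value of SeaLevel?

Under do(IceMelt=0), the mechanism IceMelt := |CO2 - Forcing| is discarded; IceMelt is fixed at 0.
Forcing = 2*CO2 + 3  [with CO2=6]  = 15
Albedo = IceMelt - CO2 + 2*Forcing  [with IceMelt=0, CO2=6, Forcing=15]  = 24
SeaLevel = Forcing*Albedo  [with Forcing=15, Albedo=24]  = 360

360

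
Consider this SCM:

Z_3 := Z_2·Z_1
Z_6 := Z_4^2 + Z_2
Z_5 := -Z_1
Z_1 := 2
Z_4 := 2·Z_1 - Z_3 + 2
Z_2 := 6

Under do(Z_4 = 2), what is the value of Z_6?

Under do(Z_4=2), the mechanism Z_4 := 2·Z_1 - Z_3 + 2 is discarded; Z_4 is fixed at 2.
Z_6 = Z_4^2 + Z_2  [with Z_4=2, Z_2=6]  = 10

10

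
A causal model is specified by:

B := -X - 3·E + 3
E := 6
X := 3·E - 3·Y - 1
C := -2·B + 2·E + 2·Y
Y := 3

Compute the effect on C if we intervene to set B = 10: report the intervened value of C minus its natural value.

Intervening sets B = 10 and removes its equation (B := -X - 3·E + 3).
C = -2·B + 2·E + 2·Y  [with B=10, E=6, Y=3]  = -2
Without intervention: X = 3·E - 3·Y - 1  [with E=6, Y=3]  = 8; B = -X - 3·E + 3  [with X=8, E=6]  = -23; C = -2·B + 2·E + 2·Y  [with B=-23, E=6, Y=3]  = 64.
Change = -2 − 64 = -66.

-66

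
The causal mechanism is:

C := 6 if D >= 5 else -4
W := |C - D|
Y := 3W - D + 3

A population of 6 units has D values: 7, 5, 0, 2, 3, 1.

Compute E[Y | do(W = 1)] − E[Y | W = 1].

do(W=1) breaks W's dependence on D. With W=1 fixed, Y across the units is -1, 1, 6, 4, 3, 5, mean 3.
Conditioning on W=1 selects the 2 unit(s) with D ∈ {7, 5}. Their Y values: -1, 1. Mean = 0.
Difference = 3 − 0 = 3.

3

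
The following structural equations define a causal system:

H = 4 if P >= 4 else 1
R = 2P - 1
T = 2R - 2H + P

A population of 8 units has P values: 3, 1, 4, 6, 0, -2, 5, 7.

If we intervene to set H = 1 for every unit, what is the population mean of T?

The intervention sets H=1 in all 8 units regardless of P. Recomputing T per unit gives 11, 1, 16, 26, -4, -14, 21, 31; average 11.

11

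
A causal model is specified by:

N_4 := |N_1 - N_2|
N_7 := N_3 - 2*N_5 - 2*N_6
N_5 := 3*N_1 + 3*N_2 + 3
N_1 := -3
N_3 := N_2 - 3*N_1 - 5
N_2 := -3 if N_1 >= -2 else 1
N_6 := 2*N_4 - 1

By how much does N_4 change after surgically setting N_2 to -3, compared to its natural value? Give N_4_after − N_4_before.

Under do(N_2=-3), the mechanism N_2 := -3 if N_1 >= -2 else 1 is discarded; N_2 is fixed at -3.
N_4 = |N_1 - N_2|  [with N_1=-3, N_2=-3]  = 0
Without intervention: N_2 = -3 if N_1 >= -2 else 1  [with N_1=-3]  = 1; N_4 = |N_1 - N_2|  [with N_1=-3, N_2=1]  = 4.
Change = 0 − 4 = -4.

-4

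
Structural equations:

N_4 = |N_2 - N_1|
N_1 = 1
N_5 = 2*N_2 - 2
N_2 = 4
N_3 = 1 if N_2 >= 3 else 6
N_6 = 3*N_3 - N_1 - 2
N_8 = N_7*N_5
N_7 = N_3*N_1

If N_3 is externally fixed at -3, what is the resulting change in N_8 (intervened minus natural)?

-24

The intervention breaks the incoming arrows to N_3: N_3 = 1 if N_2 >= 3 else 6 no longer applies, and N_3 = -3.
N_5 = 2*N_2 - 2  [with N_2=4]  = 6
N_7 = N_3*N_1  [with N_3=-3, N_1=1]  = -3
N_8 = N_7*N_5  [with N_7=-3, N_5=6]  = -18
Without intervention: N_3 = 1 if N_2 >= 3 else 6  [with N_2=4]  = 1; N_5 = 2*N_2 - 2  [with N_2=4]  = 6; N_7 = N_3*N_1  [with N_3=1, N_1=1]  = 1; N_8 = N_7*N_5  [with N_7=1, N_5=6]  = 6.
Change = -18 − 6 = -24.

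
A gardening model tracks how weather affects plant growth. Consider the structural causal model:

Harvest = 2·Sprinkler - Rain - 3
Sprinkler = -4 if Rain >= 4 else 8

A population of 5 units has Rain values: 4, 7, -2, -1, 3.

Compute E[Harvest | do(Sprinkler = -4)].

Every unit gets Sprinkler=-4 under the intervention. Harvest values become -15, -18, -9, -10, -14; E[Harvest|do(Sprinkler=-4)] = -13.2.

-13.2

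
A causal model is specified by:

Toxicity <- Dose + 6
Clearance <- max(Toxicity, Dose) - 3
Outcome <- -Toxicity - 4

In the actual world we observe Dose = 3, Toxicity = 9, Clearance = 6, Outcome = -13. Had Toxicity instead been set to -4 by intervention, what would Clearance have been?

The intervention breaks the incoming arrows to Toxicity: Toxicity <- Dose + 6 no longer applies, and Toxicity = -4.
Clearance = max(Toxicity, Dose) - 3  [with Toxicity=-4, Dose=3]  = 0

0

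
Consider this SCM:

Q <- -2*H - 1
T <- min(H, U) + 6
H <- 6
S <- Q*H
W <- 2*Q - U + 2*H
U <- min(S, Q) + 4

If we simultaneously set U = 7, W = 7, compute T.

The joint intervention fixes U = 7, W = 7, removing each variable's own equation.
T = min(H, U) + 6  [with H=6, U=7]  = 12

12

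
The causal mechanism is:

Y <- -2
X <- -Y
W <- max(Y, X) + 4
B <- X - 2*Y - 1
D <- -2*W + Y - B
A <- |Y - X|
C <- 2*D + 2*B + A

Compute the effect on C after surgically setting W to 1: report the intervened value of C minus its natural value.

The intervention breaks the incoming arrows to W: W <- max(Y, X) + 4 no longer applies, and W = 1.
X = -Y  [with Y=-2]  = 2
B = X - 2*Y - 1  [with X=2, Y=-2]  = 5
D = -2*W + Y - B  [with W=1, Y=-2, B=5]  = -9
A = |Y - X|  [with Y=-2, X=2]  = 4
C = 2*D + 2*B + A  [with D=-9, B=5, A=4]  = -4
Without intervention: X = -Y  [with Y=-2]  = 2; W = max(Y, X) + 4  [with Y=-2, X=2]  = 6; B = X - 2*Y - 1  [with X=2, Y=-2]  = 5; D = -2*W + Y - B  [with W=6, Y=-2, B=5]  = -19; A = |Y - X|  [with Y=-2, X=2]  = 4; C = 2*D + 2*B + A  [with D=-19, B=5, A=4]  = -24.
Change = -4 − (-24) = 20.

20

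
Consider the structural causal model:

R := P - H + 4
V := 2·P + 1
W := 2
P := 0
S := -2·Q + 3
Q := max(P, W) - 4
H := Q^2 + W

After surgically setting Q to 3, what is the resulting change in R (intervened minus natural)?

The intervention breaks the incoming arrows to Q: Q := max(P, W) - 4 no longer applies, and Q = 3.
H = Q^2 + W  [with Q=3, W=2]  = 11
R = P - H + 4  [with P=0, H=11]  = -7
Without intervention: Q = max(P, W) - 4  [with P=0, W=2]  = -2; H = Q^2 + W  [with Q=-2, W=2]  = 6; R = P - H + 4  [with P=0, H=6]  = -2.
Change = -7 − (-2) = -5.

-5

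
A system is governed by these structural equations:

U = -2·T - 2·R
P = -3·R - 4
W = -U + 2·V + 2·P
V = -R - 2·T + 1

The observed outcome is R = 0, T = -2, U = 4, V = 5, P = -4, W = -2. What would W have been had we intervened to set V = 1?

Under do(V=1), the mechanism V = -R - 2·T + 1 is discarded; V is fixed at 1.
U = -2·T - 2·R  [with T=-2, R=0]  = 4
P = -3·R - 4  [with R=0]  = -4
W = -U + 2·V + 2·P  [with U=4, V=1, P=-4]  = -10

-10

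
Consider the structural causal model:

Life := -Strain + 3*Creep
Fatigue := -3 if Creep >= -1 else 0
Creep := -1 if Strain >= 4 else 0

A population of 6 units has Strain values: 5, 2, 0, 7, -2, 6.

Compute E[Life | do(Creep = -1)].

do(Creep=-1) breaks Creep's dependence on Strain. With Creep=-1 fixed, Life across the units is -8, -5, -3, -10, -1, -9, mean -6.

-6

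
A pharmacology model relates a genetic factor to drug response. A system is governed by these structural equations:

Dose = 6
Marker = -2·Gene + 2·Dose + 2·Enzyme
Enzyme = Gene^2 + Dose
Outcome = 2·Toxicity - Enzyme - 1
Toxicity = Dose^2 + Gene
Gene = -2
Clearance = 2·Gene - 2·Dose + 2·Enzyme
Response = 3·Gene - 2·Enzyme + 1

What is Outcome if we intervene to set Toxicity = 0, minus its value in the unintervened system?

Intervening sets Toxicity = 0 and removes its equation (Toxicity = Dose^2 + Gene).
Enzyme = Gene^2 + Dose  [with Gene=-2, Dose=6]  = 10
Outcome = 2·Toxicity - Enzyme - 1  [with Toxicity=0, Enzyme=10]  = -11
Without intervention: Enzyme = Gene^2 + Dose  [with Gene=-2, Dose=6]  = 10; Toxicity = Dose^2 + Gene  [with Dose=6, Gene=-2]  = 34; Outcome = 2·Toxicity - Enzyme - 1  [with Toxicity=34, Enzyme=10]  = 57.
Change = -11 − 57 = -68.

-68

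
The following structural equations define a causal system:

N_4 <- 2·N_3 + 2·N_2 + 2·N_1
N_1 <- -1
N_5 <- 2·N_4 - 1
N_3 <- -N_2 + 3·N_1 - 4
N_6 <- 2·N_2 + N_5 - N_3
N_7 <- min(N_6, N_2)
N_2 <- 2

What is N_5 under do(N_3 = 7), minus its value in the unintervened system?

64

do(N_3=7) replaces the equation N_3 <- -N_2 + 3·N_1 - 4 with the constant N_3 = 7.
N_4 = 2·N_3 + 2·N_2 + 2·N_1  [with N_3=7, N_2=2, N_1=-1]  = 16
N_5 = 2·N_4 - 1  [with N_4=16]  = 31
Without intervention: N_3 = -N_2 + 3·N_1 - 4  [with N_2=2, N_1=-1]  = -9; N_4 = 2·N_3 + 2·N_2 + 2·N_1  [with N_3=-9, N_2=2, N_1=-1]  = -16; N_5 = 2·N_4 - 1  [with N_4=-16]  = -33.
Change = 31 − (-33) = 64.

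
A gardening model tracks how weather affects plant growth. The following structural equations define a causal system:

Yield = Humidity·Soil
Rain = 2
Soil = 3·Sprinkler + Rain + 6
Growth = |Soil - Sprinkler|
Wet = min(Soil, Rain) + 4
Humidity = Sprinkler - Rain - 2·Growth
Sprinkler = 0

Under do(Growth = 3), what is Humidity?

-8

The intervention breaks the incoming arrows to Growth: Growth = |Soil - Sprinkler| no longer applies, and Growth = 3.
Humidity = Sprinkler - Rain - 2·Growth  [with Sprinkler=0, Rain=2, Growth=3]  = -8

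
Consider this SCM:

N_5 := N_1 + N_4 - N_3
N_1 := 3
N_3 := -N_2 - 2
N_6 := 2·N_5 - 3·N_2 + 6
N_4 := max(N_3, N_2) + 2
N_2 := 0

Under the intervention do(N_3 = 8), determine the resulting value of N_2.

Under do(N_3=8), the mechanism N_3 := -N_2 - 2 is discarded; N_3 is fixed at 8.
Since N_2 is not a descendant of the intervened variable, it is unaffected.

0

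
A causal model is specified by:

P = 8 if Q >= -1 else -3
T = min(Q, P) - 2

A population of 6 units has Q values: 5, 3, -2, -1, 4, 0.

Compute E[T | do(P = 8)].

-0.5

Every unit gets P=8 under the intervention. T values become 3, 1, -4, -3, 2, -2; E[T|do(P=8)] = -0.5.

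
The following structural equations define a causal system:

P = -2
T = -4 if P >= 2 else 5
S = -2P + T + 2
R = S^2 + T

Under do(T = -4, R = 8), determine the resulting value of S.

2

The joint intervention fixes T = -4, R = 8, removing each variable's own equation.
S = -2P + T + 2  [with P=-2, T=-4]  = 2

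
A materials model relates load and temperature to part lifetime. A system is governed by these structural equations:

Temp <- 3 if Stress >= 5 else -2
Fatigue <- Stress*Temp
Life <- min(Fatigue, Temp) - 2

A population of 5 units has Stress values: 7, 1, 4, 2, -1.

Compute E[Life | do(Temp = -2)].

-8

do(Temp=-2) breaks Temp's dependence on Stress. With Temp=-2 fixed, Life across the units is -16, -4, -10, -6, -4, mean -8.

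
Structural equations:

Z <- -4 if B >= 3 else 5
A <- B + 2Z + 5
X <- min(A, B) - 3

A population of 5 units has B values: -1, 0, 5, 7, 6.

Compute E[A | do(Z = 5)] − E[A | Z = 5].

3.9

The intervention sets Z=5 in all 5 units regardless of B. Recomputing A per unit gives 14, 15, 20, 22, 21; average 18.4.
Observing Z=5 restricts to units where Z's equation naturally yields 5: B ∈ {-1, 0}. In that subpopulation A = 14, 15, mean 14.5.
Difference = 18.4 − 14.5 = 3.9.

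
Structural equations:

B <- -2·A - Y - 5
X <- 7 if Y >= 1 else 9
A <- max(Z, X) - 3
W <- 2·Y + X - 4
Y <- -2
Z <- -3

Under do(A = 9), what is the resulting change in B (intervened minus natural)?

Intervening sets A = 9 and removes its equation (A <- max(Z, X) - 3).
B = -2·A - Y - 5  [with A=9, Y=-2]  = -21
Without intervention: X = 7 if Y >= 1 else 9  [with Y=-2]  = 9; A = max(Z, X) - 3  [with Z=-3, X=9]  = 6; B = -2·A - Y - 5  [with A=6, Y=-2]  = -15.
Change = -21 − (-15) = -6.

-6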